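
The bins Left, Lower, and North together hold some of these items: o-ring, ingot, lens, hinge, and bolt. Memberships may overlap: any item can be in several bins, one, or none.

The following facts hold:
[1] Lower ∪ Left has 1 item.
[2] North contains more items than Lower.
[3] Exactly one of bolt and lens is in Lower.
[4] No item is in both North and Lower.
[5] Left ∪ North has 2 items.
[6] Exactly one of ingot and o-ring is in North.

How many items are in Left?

0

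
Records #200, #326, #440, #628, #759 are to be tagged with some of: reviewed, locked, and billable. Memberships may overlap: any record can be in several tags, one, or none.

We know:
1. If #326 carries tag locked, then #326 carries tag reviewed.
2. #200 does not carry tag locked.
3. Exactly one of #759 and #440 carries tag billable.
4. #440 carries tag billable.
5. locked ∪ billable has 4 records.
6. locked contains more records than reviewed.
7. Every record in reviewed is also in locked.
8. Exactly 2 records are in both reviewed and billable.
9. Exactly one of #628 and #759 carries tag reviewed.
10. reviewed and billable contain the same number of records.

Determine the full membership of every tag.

reviewed = {#326, #440, #759}; locked = {#326, #440, #628, #759}; billable = {#326, #440, #628}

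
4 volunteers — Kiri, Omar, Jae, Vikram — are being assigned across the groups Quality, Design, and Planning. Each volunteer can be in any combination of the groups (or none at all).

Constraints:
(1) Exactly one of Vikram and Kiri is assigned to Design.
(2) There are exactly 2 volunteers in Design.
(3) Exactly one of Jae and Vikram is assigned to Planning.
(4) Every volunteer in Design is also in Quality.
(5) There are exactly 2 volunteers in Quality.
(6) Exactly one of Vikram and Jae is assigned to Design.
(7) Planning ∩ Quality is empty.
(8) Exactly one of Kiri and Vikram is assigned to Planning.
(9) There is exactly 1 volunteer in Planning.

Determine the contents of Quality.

Quality = {Jae, Kiri}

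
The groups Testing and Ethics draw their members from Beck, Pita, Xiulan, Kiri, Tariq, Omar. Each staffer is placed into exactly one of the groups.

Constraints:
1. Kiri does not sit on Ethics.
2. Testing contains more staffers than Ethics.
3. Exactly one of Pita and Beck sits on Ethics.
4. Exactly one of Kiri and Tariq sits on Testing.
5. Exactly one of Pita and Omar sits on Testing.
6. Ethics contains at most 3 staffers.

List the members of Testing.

Testing = {Beck, Kiri, Omar, Xiulan}

From (1): Kiri ∉ Ethics.
Only one group left: Kiri ∈ Testing.
(4) (exactly one): Tariq ∉ Testing.
Only one group left: Tariq ∈ Ethics.
Suppose Beck ∉ Testing: no assignment then satisfies all the clues, so Beck ∈ Testing.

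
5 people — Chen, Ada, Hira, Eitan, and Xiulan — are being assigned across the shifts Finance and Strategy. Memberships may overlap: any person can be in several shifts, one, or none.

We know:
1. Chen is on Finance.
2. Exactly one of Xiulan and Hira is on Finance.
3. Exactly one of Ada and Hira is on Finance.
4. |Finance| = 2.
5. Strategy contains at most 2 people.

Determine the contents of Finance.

Finance = {Chen, Hira}

From (1): Chen ∈ Finance.
Suppose Ada ∈ Finance: no assignment then satisfies all the clues, so Ada ∉ Finance.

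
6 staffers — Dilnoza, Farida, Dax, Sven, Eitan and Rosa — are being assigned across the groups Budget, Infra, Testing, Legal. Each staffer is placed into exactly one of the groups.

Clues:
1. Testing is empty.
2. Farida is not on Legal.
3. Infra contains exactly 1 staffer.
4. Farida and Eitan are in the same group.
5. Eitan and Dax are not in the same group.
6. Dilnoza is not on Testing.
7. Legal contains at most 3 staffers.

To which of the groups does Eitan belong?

Eitan: Budget

From (2): Farida ∉ Legal.
From (6): Dilnoza ∉ Testing.
(1): Testing already has 0, so the rest are out.
(4): Eitan matches Farida: Eitan ∉ Legal.
Suppose Eitan ∉ Budget: no assignment then satisfies all the clues, so Eitan ∈ Budget.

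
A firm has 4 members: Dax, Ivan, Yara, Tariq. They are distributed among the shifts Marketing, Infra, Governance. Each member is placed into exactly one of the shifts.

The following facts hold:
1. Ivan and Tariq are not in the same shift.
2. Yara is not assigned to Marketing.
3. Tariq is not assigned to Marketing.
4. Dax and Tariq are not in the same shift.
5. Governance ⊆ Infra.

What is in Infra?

From (2): Yara ∉ Marketing.
From (3): Tariq ∉ Marketing.
Suppose Dax ∈ Infra: no assignment then satisfies all the clues, so Dax ∉ Infra.

Infra = {Tariq, Yara}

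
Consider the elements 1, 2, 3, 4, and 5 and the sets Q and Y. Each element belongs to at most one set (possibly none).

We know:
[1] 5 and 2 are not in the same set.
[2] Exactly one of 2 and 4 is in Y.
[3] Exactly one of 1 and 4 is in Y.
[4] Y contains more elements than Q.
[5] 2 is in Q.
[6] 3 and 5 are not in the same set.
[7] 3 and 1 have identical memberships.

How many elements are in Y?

2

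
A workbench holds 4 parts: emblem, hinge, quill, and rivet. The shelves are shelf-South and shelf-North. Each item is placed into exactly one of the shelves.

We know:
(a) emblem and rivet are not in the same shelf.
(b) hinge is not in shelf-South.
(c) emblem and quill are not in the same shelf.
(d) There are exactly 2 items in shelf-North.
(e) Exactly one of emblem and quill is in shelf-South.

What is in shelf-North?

shelf-North = {emblem, hinge}

From (b): hinge ∉ shelf-South.
Only one shelf left: hinge ∈ shelf-North.
Suppose emblem ∉ shelf-North: no assignment then satisfies all the clues, so emblem ∈ shelf-North.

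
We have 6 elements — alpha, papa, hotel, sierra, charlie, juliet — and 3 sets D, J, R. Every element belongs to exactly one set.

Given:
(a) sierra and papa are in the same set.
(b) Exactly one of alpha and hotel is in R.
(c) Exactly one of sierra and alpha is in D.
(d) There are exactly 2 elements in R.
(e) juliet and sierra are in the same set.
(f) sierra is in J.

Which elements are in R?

R = {charlie, hotel}

From (f): sierra ∈ J.
(a): papa matches sierra: papa ∉ D.
(a): papa matches sierra: papa ∈ J.
(c) (exactly one): alpha ∈ D.
(e): juliet matches sierra: juliet ∉ D.
(e): juliet matches sierra: juliet ∈ J.
(b) (exactly one): hotel ∈ R.
(d): only 2 candidates remain for R, so all are in.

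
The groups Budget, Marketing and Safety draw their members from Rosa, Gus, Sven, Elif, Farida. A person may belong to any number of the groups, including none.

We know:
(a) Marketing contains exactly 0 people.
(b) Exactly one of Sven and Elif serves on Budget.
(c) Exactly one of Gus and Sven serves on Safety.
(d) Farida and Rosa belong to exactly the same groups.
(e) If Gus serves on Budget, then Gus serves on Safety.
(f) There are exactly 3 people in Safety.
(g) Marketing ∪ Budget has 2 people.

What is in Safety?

Safety = {Farida, Gus, Rosa}

(a): Marketing already has 0, so the rest are out.
Suppose Rosa ∉ Safety: no assignment then satisfies all the clues, so Rosa ∈ Safety.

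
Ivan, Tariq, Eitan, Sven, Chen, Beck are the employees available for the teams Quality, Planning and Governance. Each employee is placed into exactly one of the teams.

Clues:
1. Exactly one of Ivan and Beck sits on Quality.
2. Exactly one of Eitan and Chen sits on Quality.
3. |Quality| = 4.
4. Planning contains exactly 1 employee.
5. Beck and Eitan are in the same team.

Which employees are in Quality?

Quality = {Beck, Eitan, Sven, Tariq}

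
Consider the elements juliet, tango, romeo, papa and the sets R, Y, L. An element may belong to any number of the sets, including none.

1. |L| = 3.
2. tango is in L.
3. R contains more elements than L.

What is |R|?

4

From (2): tango ∈ L.
Suppose juliet ∉ R: no assignment then satisfies all the clues, so juliet ∈ R.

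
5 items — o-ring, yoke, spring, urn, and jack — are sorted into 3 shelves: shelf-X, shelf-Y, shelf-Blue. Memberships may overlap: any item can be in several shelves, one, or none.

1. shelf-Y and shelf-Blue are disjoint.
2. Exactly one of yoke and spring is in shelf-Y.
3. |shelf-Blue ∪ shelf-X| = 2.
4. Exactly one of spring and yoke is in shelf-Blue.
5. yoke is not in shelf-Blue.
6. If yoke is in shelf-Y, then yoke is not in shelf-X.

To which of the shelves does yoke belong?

From (5): yoke ∉ shelf-Blue.
(4) (exactly one): spring ∈ shelf-Blue.
(1) (disjoint): spring ∉ shelf-Y.
(2) (exactly one): yoke ∈ shelf-Y.
(6): yoke ∉ shelf-X.

yoke: shelf-Y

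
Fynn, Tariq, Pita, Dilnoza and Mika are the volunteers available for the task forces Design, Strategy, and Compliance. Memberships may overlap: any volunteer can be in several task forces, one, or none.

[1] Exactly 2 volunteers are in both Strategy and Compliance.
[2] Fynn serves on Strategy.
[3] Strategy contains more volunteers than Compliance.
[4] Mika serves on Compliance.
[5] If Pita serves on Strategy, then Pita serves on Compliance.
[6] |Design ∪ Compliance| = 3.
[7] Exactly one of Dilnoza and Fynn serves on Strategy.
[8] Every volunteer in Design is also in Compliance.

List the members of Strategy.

Strategy = {Fynn, Mika, Pita, Tariq}

From (2): Fynn ∈ Strategy.
From (4): Mika ∈ Compliance.
(7) (exactly one): Dilnoza ∉ Strategy.
Suppose Tariq ∉ Strategy: no assignment then satisfies all the clues, so Tariq ∈ Strategy.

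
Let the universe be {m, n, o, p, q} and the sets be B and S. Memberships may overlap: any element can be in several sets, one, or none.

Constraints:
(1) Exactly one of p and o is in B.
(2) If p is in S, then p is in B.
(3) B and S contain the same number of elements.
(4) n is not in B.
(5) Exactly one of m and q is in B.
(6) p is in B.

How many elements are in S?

From (4): n ∉ B.
From (6): p ∈ B.
(1) (exactly one): o ∉ B.

2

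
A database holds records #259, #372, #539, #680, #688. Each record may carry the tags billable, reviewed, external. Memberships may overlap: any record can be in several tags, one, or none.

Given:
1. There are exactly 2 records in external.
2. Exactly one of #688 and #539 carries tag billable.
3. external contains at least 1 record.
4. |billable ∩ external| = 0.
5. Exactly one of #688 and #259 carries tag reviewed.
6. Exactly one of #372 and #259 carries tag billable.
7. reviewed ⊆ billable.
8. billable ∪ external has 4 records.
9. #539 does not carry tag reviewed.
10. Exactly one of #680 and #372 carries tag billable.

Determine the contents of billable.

From (9): #539 ∉ reviewed.
Suppose #259 ∈ billable: no assignment then satisfies all the clues, so #259 ∉ billable.

billable = {#372, #688}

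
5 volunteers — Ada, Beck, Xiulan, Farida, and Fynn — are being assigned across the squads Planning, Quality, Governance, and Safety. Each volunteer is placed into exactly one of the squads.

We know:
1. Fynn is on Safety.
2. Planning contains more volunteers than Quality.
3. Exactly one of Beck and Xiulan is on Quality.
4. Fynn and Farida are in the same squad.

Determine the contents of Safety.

Safety = {Farida, Fynn}

From (1): Fynn ∈ Safety.
(4): Farida matches Fynn: Farida ∉ Planning.
(4): Farida matches Fynn: Farida ∉ Quality.
(4): Farida matches Fynn: Farida ∉ Governance.
(4): Farida matches Fynn: Farida ∈ Safety.
Suppose Ada ∈ Safety: no assignment then satisfies all the clues, so Ada ∉ Safety.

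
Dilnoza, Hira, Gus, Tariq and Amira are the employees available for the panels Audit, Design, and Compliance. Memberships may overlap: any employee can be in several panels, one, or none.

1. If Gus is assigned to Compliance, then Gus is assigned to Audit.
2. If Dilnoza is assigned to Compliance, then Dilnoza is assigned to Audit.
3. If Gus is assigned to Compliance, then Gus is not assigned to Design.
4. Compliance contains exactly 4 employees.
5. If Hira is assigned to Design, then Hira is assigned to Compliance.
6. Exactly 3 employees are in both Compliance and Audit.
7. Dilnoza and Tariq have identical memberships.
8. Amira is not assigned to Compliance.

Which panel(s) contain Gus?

From (8): Amira ∉ Compliance.
(4): only 4 candidates remain for Compliance, so all are in.
(1): Gus ∈ Audit.
(2): Dilnoza ∈ Audit.
(3): Gus ∉ Design.
(7): Tariq matches Dilnoza: Tariq ∈ Audit.

Gus: Audit, Compliance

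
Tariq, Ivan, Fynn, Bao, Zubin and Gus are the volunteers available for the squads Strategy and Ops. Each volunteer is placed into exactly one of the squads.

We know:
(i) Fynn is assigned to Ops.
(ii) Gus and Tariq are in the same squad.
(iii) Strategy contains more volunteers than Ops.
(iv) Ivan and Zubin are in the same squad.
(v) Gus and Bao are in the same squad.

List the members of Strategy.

Strategy = {Bao, Gus, Ivan, Tariq, Zubin}

From (i): Fynn ∈ Ops.
Suppose Tariq ∉ Strategy: no assignment then satisfies all the clues, so Tariq ∈ Strategy.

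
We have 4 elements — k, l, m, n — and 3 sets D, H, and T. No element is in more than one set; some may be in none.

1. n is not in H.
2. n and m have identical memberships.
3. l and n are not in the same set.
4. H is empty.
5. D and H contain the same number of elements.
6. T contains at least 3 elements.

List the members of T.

T = {k, m, n}

From (1): n ∉ H.
(2): m matches n: m ∉ H.
(4): H already has 0, so the rest are out.
Suppose k ∉ T: no assignment then satisfies all the clues, so k ∈ T.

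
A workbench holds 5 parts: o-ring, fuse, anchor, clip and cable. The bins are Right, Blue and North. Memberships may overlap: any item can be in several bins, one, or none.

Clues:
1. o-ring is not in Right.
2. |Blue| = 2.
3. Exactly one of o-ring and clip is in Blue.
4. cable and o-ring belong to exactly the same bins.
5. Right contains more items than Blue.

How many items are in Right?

From (1): o-ring ∉ Right.
(4): cable matches o-ring: cable ∉ Right.
Suppose fuse ∉ Right: no assignment then satisfies all the clues, so fuse ∈ Right.

3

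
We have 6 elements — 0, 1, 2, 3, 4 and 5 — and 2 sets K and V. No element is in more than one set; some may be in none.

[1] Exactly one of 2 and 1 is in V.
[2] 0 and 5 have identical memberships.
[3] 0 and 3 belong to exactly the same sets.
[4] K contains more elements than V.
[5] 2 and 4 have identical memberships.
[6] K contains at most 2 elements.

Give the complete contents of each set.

K = {2, 4}; V = {1}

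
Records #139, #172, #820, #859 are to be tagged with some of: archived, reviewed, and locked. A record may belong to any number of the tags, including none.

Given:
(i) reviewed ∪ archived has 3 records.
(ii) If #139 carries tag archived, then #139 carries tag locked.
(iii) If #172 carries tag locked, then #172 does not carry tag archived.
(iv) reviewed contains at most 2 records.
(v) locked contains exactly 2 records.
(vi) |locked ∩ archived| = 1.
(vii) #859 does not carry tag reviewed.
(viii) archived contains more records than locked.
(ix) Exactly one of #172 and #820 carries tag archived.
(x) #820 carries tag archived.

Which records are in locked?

locked = {#139, #172}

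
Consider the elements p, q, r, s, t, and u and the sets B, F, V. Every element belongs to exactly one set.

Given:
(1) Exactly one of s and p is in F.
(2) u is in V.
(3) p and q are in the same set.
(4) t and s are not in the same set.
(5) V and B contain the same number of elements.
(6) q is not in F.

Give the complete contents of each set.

From (2): u ∈ V.
From (6): q ∉ F.
(3): p matches q: p ∉ F.
(1) (exactly one): s ∈ F.
(4): t ∉ F.
Suppose p ∉ B: no assignment then satisfies all the clues, so p ∈ B.

B = {p, q}; F = {r, s}; V = {t, u}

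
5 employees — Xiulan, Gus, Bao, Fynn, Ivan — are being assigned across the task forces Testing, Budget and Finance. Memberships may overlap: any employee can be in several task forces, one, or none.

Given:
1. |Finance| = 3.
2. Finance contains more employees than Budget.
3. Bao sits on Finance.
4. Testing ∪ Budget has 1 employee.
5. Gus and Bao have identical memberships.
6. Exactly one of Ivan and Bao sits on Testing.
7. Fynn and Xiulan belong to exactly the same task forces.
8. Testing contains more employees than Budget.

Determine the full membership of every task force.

Testing = {Ivan}; Budget = {}; Finance = {Bao, Gus, Ivan}

From (3): Bao ∈ Finance.
(5): Gus matches Bao: Gus ∈ Finance.
Suppose Xiulan ∈ Testing: no assignment then satisfies all the clues, so Xiulan ∉ Testing.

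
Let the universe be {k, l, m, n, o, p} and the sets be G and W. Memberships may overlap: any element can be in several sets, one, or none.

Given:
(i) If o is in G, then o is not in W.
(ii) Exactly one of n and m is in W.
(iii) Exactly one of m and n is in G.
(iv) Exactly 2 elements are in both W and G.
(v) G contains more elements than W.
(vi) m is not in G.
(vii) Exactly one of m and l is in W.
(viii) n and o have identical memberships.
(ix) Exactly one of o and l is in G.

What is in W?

W = {k, m, p}

From (vi): m ∉ G.
(iii) (exactly one): n ∈ G.
(viii): o matches n: o ∈ G.
(ix) (exactly one): l ∉ G.
(i): o ∉ W.
(viii): n matches o: n ∉ W.
(ii) (exactly one): m ∈ W.
(vii) (exactly one): l ∉ W.
Suppose k ∉ W: no assignment then satisfies all the clues, so k ∈ W.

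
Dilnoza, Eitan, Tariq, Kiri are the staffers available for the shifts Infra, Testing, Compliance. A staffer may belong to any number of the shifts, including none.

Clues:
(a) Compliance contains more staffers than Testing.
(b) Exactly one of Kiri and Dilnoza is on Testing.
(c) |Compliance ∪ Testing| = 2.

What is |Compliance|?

2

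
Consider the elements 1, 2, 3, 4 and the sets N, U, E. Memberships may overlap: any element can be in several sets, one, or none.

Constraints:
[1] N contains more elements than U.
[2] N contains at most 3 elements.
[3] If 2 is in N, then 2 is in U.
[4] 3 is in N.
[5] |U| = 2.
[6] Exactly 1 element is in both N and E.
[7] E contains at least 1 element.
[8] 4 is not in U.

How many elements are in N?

3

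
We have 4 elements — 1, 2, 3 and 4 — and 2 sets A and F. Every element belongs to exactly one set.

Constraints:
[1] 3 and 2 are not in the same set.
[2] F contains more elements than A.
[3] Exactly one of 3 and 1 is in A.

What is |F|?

3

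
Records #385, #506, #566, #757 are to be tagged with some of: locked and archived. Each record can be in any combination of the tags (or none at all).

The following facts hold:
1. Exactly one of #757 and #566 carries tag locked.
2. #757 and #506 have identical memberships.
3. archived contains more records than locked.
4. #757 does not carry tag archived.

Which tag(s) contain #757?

From (4): #757 ∉ archived.
(2): #506 matches #757: #506 ∉ archived.
Suppose #757 ∈ locked: no assignment then satisfies all the clues, so #757 ∉ locked.

#757: none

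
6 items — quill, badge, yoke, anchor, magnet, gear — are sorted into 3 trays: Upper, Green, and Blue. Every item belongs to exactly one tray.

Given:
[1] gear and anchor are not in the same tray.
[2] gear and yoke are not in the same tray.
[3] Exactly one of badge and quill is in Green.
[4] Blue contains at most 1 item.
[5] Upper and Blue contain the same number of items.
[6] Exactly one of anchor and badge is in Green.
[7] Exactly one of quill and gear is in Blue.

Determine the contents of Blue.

Blue = {gear}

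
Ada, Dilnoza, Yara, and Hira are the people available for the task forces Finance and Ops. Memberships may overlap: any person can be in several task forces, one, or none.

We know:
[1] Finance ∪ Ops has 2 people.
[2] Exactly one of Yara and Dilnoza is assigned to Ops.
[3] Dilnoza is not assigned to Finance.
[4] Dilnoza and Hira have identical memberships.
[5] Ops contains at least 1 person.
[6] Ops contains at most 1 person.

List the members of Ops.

Ops = {Yara}

From (3): Dilnoza ∉ Finance.
(4): Hira matches Dilnoza: Hira ∉ Finance.
Suppose Ada ∈ Ops: no assignment then satisfies all the clues, so Ada ∉ Ops.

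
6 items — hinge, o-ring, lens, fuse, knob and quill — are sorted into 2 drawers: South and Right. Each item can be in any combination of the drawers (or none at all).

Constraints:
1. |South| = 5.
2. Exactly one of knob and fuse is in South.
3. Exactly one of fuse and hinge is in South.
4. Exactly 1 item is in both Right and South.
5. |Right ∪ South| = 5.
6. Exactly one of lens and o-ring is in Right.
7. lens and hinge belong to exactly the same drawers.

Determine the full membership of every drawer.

South = {hinge, knob, lens, o-ring, quill}; Right = {o-ring}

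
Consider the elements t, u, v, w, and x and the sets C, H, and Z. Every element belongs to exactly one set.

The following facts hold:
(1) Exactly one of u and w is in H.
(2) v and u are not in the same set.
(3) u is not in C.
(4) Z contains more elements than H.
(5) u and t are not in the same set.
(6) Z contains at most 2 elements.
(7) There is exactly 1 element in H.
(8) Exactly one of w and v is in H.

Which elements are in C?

C = {t, v}

From (3): u ∉ C.
Suppose t ∉ C: no assignment then satisfies all the clues, so t ∈ C.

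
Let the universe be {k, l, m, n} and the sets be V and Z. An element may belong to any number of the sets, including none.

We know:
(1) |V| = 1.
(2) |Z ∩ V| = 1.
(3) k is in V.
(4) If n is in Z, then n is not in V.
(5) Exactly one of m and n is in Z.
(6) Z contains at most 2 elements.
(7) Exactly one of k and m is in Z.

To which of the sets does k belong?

k: V, Z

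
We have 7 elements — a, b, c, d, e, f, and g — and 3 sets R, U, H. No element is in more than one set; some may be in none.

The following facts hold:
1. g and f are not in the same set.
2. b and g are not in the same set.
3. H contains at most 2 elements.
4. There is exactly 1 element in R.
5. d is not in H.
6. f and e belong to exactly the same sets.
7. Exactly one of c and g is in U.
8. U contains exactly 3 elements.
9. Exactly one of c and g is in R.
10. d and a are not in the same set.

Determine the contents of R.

From (5): d ∉ H.
Suppose a ∈ R: no assignment then satisfies all the clues, so a ∉ R.

R = {g}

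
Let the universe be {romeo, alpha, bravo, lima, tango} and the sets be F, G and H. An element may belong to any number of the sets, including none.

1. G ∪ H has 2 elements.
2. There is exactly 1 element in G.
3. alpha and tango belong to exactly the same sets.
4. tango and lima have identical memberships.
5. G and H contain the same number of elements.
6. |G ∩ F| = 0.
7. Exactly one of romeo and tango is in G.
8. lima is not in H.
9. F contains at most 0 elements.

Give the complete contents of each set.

From (8): lima ∉ H.
(4): tango matches lima: tango ∉ H.
(9): F already has 0, so the rest are out.
(3): alpha matches tango: alpha ∉ H.
Suppose romeo ∉ G: no assignment then satisfies all the clues, so romeo ∈ G.

F = {}; G = {romeo}; H = {bravo}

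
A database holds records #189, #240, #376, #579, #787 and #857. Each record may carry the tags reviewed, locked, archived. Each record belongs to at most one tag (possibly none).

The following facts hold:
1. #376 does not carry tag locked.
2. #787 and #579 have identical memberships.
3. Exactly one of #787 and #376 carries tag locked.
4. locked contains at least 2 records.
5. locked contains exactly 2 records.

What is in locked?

locked = {#579, #787}

From (1): #376 ∉ locked.
(3) (exactly one): #787 ∈ locked.
(2): #579 matches #787: #579 ∉ reviewed.
(2): #579 matches #787: #579 ∈ locked.
(5): locked already has 2, so the rest are out.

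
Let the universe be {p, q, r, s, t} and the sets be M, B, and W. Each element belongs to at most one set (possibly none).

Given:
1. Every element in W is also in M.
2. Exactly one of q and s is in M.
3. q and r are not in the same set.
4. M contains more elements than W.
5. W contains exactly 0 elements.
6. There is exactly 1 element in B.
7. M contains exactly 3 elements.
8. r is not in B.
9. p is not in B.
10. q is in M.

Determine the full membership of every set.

M = {p, q, t}; B = {s}; W = {}

From (8): r ∉ B.
From (9): p ∉ B.
From (10): q ∈ M.
(2) (exactly one): s ∉ M.
(3): r ∉ M.
(5): W already has 0, so the rest are out.
(7): only 3 candidates remain for M, so all are in.
(6): only 1 candidates remain for B, so all are in.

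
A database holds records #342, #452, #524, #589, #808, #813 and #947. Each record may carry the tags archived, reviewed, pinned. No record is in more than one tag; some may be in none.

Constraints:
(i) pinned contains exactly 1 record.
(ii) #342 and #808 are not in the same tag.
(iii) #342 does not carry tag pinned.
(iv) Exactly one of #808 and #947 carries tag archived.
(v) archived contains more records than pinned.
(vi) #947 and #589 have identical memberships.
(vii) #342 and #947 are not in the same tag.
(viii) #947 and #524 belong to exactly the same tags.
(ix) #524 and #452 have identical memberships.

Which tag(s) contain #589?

#589: archived

From (iii): #342 ∉ pinned.
Suppose #589 ∉ archived: no assignment then satisfies all the clues, so #589 ∈ archived.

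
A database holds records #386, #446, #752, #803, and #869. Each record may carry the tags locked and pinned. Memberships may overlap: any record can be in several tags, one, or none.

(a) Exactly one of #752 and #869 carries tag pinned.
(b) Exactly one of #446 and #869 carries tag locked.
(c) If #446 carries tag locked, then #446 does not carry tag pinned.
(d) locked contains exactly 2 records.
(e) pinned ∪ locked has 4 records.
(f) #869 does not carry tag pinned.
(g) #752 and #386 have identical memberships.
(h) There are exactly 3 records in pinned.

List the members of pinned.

pinned = {#386, #752, #803}

From (f): #869 ∉ pinned.
(a) (exactly one): #752 ∈ pinned.
(g): #386 matches #752: #386 ∈ pinned.
Suppose #446 ∈ pinned: no assignment then satisfies all the clues, so #446 ∉ pinned.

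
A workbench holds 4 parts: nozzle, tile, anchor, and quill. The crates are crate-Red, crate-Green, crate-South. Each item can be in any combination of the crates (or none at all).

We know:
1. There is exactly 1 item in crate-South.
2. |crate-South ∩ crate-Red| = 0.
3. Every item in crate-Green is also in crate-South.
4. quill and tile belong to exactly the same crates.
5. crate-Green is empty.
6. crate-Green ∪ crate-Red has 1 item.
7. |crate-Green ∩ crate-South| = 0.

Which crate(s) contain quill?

quill: none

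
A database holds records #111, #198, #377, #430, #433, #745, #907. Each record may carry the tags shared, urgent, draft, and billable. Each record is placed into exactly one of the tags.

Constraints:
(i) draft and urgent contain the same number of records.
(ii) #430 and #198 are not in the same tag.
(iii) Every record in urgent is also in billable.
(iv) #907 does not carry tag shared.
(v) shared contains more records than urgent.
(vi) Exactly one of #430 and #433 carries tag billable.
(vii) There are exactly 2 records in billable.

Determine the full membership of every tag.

shared = {#111, #198, #377, #433, #745}; urgent = {}; draft = {}; billable = {#430, #907}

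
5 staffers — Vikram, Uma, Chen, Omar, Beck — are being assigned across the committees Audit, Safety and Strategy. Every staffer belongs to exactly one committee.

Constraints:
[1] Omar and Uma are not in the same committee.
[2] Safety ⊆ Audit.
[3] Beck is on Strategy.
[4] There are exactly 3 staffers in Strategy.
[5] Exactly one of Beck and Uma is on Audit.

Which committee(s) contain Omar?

Omar: Strategy

From (3): Beck ∈ Strategy.
(5) (exactly one): Uma ∈ Audit.
(1): Omar ∉ Audit.
(2) contrapositive: Omar ∉ Safety.
Only one committee left: Omar ∈ Strategy.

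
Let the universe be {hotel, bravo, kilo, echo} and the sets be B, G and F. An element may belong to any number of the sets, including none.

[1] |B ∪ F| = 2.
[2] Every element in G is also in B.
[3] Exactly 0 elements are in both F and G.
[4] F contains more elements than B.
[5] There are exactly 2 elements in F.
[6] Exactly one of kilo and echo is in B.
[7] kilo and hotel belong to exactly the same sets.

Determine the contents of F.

F = {bravo, echo}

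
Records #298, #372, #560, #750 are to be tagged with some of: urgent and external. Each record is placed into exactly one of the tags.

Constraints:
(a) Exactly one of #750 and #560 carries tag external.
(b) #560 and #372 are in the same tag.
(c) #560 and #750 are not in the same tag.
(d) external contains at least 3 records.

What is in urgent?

urgent = {#750}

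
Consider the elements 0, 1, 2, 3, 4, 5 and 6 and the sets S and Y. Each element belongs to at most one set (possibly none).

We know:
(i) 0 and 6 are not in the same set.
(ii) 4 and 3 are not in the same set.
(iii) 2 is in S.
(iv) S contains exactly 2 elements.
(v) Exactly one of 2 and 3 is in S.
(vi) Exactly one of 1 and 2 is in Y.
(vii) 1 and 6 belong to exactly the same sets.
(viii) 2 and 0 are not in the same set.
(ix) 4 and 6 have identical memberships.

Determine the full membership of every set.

S = {2, 5}; Y = {1, 4, 6}

From (iii): 2 ∈ S.
(v) (exactly one): 3 ∉ S.
(vi) (exactly one): 1 ∈ Y.
(vii): 6 matches 1: 6 ∉ S.
(vii): 6 matches 1: 6 ∈ Y.
(viii): 0 ∉ S.
(ix): 4 matches 6: 4 ∉ S.
(ix): 4 matches 6: 4 ∈ Y.
(i): 0 ∉ Y.
(ii): 3 ∉ Y.
(iv): only 2 candidates remain for S, so all are in.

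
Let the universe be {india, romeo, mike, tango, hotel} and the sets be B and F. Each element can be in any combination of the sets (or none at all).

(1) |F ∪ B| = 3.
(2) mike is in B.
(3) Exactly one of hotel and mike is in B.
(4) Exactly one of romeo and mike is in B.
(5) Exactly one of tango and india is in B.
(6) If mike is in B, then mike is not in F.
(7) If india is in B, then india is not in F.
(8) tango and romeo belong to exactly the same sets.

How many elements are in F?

From (2): mike ∈ B.
(3) (exactly one): hotel ∉ B.
(4) (exactly one): romeo ∉ B.
(6): mike ∉ F.
(8): tango matches romeo: tango ∉ B.
(5) (exactly one): india ∈ B.
(7): india ∉ F.
Suppose romeo ∈ F: no assignment then satisfies all the clues, so romeo ∉ F.

1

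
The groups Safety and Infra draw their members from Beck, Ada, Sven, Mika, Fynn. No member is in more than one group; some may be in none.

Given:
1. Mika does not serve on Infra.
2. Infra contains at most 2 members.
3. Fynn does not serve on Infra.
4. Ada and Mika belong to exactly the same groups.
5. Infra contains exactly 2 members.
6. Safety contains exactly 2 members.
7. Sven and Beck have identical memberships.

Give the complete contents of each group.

Safety = {Ada, Mika}; Infra = {Beck, Sven}

From (1): Mika ∉ Infra.
From (3): Fynn ∉ Infra.
(4): Ada matches Mika: Ada ∉ Infra.
(5): only 2 candidates remain for Infra, so all are in.
Suppose Ada ∉ Safety: no assignment then satisfies all the clues, so Ada ∈ Safety.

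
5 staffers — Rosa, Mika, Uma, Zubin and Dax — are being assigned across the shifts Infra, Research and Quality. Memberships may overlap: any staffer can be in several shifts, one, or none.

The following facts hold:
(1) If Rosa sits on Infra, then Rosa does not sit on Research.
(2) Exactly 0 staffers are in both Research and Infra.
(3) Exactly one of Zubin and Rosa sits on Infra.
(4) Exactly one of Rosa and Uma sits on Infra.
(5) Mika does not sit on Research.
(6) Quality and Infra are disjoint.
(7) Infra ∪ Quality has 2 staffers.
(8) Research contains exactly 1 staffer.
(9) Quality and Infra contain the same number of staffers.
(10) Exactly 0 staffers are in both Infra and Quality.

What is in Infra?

Infra = {Rosa}

From (5): Mika ∉ Research.
Suppose Rosa ∉ Infra: no assignment then satisfies all the clues, so Rosa ∈ Infra.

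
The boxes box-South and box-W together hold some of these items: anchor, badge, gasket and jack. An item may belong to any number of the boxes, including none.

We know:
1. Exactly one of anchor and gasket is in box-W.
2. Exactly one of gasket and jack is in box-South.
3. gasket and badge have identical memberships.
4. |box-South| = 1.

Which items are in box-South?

box-South = {jack}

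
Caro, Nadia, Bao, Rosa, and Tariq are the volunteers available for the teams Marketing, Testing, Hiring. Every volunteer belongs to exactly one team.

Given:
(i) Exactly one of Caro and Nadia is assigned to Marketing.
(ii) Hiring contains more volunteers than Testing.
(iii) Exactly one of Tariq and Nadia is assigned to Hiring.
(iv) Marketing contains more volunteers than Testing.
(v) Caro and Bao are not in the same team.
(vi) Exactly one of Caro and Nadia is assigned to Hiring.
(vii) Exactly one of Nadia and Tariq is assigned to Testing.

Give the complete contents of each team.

Marketing = {Caro, Rosa}; Testing = {Tariq}; Hiring = {Bao, Nadia}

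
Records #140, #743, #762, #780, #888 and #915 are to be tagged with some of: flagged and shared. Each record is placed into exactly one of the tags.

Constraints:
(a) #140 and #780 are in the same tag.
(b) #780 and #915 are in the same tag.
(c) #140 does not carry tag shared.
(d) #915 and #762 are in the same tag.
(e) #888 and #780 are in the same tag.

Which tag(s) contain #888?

#888: flagged

From (c): #140 ∉ shared.
(a): #780 matches #140: #780 ∉ shared.
(b): #915 matches #780: #915 ∉ shared.
(d): #762 matches #915: #762 ∉ shared.
(e): #888 matches #780: #888 ∉ shared.
Only one tag left: #140 ∈ flagged.
Only one tag left: #762 ∈ flagged.
Only one tag left: #780 ∈ flagged.
Only one tag left: #888 ∈ flagged.
Only one tag left: #915 ∈ flagged.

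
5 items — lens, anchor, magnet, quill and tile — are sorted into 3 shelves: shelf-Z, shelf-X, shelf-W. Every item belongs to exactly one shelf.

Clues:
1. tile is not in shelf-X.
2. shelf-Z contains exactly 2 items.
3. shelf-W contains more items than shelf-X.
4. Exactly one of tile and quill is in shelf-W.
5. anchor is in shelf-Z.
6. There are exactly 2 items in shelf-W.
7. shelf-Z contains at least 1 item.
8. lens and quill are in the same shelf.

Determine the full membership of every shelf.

shelf-Z = {anchor, tile}; shelf-X = {magnet}; shelf-W = {lens, quill}

From (1): tile ∉ shelf-X.
From (5): anchor ∈ shelf-Z.
Suppose lens ∈ shelf-Z: no assignment then satisfies all the clues, so lens ∉ shelf-Z.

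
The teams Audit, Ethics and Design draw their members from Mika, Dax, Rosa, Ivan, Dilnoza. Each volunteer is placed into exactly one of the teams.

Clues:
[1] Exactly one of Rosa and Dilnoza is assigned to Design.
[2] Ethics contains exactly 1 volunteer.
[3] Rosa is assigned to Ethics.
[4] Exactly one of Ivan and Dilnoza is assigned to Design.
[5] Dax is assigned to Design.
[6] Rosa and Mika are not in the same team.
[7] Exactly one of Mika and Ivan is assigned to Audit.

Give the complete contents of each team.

Audit = {Ivan}; Ethics = {Rosa}; Design = {Dax, Dilnoza, Mika}

From (3): Rosa ∈ Ethics.
From (5): Dax ∈ Design.
(1) (exactly one): Dilnoza ∈ Design.
(2): Ethics already has 1, so the rest are out.
(4) (exactly one): Ivan ∉ Design.
Only one team left: Ivan ∈ Audit.
(7) (exactly one): Mika ∉ Audit.
Only one team left: Mika ∈ Design.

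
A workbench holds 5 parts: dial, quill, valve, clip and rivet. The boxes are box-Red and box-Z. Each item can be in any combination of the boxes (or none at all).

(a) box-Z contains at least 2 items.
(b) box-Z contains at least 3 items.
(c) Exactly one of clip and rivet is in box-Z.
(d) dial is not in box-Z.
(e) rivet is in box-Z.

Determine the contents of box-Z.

From (d): dial ∉ box-Z.
From (e): rivet ∈ box-Z.
(c) (exactly one): clip ∉ box-Z.
(b): only 3 candidates remain for box-Z, so all are in.

box-Z = {quill, rivet, valve}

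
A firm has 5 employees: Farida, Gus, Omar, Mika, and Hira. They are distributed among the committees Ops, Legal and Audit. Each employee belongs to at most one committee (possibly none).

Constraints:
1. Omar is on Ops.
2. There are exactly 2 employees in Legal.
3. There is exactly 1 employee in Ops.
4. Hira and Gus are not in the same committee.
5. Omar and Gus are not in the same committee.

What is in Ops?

From (1): Omar ∈ Ops.
(3): Ops already has 1, so the rest are out.

Ops = {Omar}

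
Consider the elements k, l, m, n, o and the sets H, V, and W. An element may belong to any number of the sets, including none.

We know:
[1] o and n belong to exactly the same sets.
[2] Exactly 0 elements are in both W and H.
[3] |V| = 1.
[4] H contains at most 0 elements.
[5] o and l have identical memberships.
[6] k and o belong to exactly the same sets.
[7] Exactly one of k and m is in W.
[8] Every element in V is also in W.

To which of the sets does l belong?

l: none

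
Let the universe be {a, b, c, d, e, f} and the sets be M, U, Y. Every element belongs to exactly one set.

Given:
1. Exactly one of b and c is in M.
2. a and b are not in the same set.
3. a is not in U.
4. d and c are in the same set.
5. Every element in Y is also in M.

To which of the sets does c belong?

From (3): a ∉ U.
Suppose c ∉ M: no assignment then satisfies all the clues, so c ∈ M.

c: M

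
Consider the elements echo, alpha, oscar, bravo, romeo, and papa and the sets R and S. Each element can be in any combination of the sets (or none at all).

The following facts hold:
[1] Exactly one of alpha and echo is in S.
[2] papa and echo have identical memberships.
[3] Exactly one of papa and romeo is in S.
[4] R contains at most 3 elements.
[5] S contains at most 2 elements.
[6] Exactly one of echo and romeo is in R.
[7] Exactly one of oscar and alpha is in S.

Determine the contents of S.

S = {alpha, romeo}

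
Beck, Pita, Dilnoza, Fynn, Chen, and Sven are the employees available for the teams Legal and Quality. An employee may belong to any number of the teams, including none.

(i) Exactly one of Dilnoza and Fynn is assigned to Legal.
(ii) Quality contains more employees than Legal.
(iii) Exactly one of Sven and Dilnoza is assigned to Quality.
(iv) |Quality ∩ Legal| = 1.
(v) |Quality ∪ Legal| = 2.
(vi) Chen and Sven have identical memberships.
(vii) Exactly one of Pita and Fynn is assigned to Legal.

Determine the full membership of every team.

Legal = {Fynn}; Quality = {Dilnoza, Fynn}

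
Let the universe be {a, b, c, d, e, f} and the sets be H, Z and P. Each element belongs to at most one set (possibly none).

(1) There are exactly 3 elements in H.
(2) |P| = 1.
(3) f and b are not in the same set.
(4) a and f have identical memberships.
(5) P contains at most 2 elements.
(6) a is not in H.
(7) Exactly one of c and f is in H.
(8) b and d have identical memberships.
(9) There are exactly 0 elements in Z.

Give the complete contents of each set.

H = {b, c, d}; Z = {}; P = {e}

From (6): a ∉ H.
(4): f matches a: f ∉ H.
(7) (exactly one): c ∈ H.
(9): Z already has 0, so the rest are out.
Suppose a ∈ P: no assignment then satisfies all the clues, so a ∉ P.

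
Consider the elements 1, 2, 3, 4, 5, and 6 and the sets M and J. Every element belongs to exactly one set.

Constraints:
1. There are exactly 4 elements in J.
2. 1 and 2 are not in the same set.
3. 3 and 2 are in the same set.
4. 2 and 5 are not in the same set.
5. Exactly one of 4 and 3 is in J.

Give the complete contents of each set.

M = {2, 3}; J = {1, 4, 5, 6}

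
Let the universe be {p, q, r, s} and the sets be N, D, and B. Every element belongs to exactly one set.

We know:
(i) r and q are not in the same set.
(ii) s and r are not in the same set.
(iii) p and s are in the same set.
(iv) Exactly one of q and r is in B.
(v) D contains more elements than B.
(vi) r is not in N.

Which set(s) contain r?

r: B

From (vi): r ∉ N.
Suppose r ∈ D: no assignment then satisfies all the clues, so r ∉ D.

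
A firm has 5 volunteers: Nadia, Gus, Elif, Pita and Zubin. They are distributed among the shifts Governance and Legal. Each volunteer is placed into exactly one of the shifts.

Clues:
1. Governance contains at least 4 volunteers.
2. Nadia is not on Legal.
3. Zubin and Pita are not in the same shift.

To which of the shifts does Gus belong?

Gus: Governance

From (2): Nadia ∉ Legal.
Only one shift left: Nadia ∈ Governance.
Suppose Gus ∉ Governance: no assignment then satisfies all the clues, so Gus ∈ Governance.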